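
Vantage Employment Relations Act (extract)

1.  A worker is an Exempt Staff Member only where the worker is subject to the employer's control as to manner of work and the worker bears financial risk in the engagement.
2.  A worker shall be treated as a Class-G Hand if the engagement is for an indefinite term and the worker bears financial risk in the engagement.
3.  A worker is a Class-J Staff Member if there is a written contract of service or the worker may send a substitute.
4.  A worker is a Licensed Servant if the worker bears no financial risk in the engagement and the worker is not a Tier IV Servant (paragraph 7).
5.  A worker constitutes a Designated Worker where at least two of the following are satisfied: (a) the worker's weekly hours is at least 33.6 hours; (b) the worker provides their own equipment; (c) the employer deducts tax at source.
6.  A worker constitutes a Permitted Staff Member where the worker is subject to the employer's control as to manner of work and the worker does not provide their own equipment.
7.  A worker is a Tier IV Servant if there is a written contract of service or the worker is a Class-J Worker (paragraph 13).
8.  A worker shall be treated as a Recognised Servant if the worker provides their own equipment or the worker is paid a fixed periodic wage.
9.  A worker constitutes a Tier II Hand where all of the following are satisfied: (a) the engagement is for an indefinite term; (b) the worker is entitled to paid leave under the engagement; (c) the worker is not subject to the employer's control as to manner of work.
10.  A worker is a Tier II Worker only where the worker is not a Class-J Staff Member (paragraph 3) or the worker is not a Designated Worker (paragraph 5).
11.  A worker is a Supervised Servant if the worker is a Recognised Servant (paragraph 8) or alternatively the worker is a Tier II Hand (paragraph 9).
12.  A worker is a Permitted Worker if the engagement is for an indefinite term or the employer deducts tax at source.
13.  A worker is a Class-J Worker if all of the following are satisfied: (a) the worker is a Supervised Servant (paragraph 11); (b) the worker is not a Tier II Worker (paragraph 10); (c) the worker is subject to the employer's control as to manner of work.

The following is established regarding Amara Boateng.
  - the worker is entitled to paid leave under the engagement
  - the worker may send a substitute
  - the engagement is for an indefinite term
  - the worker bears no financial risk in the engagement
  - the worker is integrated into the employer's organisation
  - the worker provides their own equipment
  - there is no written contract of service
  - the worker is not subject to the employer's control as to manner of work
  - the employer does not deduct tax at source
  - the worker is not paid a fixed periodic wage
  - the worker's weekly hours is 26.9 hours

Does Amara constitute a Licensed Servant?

paragraph 8 — Recognised Servant: [the worker provides their own equipment? yes] OR [the worker is paid a fixed periodic wage? no] → satisfied.
paragraph 9 — Tier II Hand: [the engagement is for an indefinite term? yes] AND [the worker is entitled to paid leave under the engagement? yes] AND [the worker is not subject to the employer's control as to manner of work? yes] → satisfied.
paragraph 11 — Supervised Servant: [Recognised Servant (paragraph 8)? yes] OR [Tier II Hand (paragraph 9)? yes] → satisfied.
paragraph 3 — Class-J Staff Member: [there is a written contract of service? no] OR [the worker may send a substitute? yes] → satisfied.
paragraph 5 — Designated Worker: worker's weekly hours: 26.9 hours ≥ 33.6 hours? no; the worker provides their own equipment? yes; the employer deducts tax at source? no — 1 of 3 hold (need ≥2) → not satisfied.
paragraph 10 — Tier II Worker: [not a Class-J Staff Member (paragraph 3)? no] OR [not a Designated Worker (paragraph 5)? yes] → satisfied.
paragraph 13 — Class-J Worker: [Supervised Servant (paragraph 11)? yes] AND [not a Tier II Worker (paragraph 10)? no] AND [the worker is subject to the employer's control as to manner of work? no] → not satisfied.
paragraph 7 — Tier IV Servant: [there is a written contract of service? no] OR [Class-J Worker (paragraph 13)? no] → not satisfied.
paragraph 4 — Licensed Servant: [the worker bears no financial risk in the engagement? yes] AND [not a Tier IV Servant (paragraph 7)? yes] → satisfied.

Yes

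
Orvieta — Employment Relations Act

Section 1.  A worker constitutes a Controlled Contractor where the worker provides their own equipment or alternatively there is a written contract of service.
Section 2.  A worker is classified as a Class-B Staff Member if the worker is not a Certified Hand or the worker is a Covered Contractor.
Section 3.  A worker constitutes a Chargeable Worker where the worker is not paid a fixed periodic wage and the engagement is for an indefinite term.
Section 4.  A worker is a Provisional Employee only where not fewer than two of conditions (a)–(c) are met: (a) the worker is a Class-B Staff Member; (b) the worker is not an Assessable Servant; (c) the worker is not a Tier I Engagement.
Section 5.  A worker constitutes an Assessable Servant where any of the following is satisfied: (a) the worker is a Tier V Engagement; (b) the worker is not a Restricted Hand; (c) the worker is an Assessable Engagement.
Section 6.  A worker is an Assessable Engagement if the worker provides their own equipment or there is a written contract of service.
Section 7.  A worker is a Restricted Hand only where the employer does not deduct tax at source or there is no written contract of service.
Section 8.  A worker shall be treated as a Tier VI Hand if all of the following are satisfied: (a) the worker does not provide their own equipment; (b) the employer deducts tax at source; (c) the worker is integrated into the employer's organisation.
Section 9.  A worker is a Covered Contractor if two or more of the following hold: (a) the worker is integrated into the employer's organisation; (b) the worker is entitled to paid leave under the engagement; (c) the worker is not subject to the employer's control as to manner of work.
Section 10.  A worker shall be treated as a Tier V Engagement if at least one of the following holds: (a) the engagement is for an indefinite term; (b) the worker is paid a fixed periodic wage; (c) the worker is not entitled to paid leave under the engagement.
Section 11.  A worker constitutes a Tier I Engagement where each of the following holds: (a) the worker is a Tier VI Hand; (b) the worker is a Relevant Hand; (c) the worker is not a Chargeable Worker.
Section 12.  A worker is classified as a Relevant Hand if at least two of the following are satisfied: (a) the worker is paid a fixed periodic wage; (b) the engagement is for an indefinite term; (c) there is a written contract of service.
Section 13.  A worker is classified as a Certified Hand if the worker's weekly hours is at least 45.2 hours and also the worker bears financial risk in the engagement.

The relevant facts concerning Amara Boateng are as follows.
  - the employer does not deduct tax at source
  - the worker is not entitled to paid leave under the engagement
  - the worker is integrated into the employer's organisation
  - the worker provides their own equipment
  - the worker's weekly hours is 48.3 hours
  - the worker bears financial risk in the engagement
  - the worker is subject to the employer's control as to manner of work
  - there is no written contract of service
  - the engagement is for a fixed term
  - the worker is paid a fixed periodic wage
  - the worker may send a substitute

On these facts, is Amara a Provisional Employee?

section 13 — Certified Hand: [worker's weekly hours: 48.3 hours ≥ 45.2 hours? yes] AND [the worker bears financial risk in the engagement? yes] → satisfied.
section 9 — Covered Contractor: the worker is integrated into the employer's organisation? yes; the worker is entitled to paid leave under the engagement? no; the worker is not subject to the employer's control as to manner of work? no — 1 of 3 hold (need ≥2) → not satisfied.
section 2 — Class-B Staff Member: [not a Certified Hand (section 13)? no] OR [Covered Contractor (section 9)? no] → not satisfied.
section 10 — Tier V Engagement: [the engagement is for an indefinite term? no] OR [the worker is paid a fixed periodic wage? yes] OR [the worker is not entitled to paid leave under the engagement? yes] → satisfied.
section 7 — Restricted Hand: [the employer does not deduct tax at source? yes] OR [there is no written contract of service? yes] → satisfied.
section 6 — Assessable Engagement: [the worker provides their own equipment? yes] OR [there is a written contract of service? no] → satisfied.
section 5 — Assessable Servant: [Tier V Engagement (section 10)? yes] OR [not a Restricted Hand (section 7)? no] OR [Assessable Engagement (section 6)? yes] → satisfied.
section 8 — Tier VI Hand: [the worker does not provide their own equipment? no] AND [the employer deducts tax at source? no] AND [the worker is integrated into the employer's organisation? yes] → not satisfied.
section 12 — Relevant Hand: the worker is paid a fixed periodic wage? yes; the engagement is for an indefinite term? no; there is a written contract of service? no — 1 of 3 hold (need ≥2) → not satisfied.
section 3 — Chargeable Worker: [the worker is not paid a fixed periodic wage? no] AND [the engagement is for an indefinite term? no] → not satisfied.
section 11 — Tier I Engagement: [Tier VI Hand (section 8)? no] AND [Relevant Hand (section 12)? no] AND [not a Chargeable Worker (section 3)? yes] → not satisfied.
section 4 — Provisional Employee: Class-B Staff Member (section 2)? no; not an Assessable Servant (section 5)? no; not a Tier I Engagement (section 11)? yes — 1 of 3 hold (need ≥2) → not satisfied.

No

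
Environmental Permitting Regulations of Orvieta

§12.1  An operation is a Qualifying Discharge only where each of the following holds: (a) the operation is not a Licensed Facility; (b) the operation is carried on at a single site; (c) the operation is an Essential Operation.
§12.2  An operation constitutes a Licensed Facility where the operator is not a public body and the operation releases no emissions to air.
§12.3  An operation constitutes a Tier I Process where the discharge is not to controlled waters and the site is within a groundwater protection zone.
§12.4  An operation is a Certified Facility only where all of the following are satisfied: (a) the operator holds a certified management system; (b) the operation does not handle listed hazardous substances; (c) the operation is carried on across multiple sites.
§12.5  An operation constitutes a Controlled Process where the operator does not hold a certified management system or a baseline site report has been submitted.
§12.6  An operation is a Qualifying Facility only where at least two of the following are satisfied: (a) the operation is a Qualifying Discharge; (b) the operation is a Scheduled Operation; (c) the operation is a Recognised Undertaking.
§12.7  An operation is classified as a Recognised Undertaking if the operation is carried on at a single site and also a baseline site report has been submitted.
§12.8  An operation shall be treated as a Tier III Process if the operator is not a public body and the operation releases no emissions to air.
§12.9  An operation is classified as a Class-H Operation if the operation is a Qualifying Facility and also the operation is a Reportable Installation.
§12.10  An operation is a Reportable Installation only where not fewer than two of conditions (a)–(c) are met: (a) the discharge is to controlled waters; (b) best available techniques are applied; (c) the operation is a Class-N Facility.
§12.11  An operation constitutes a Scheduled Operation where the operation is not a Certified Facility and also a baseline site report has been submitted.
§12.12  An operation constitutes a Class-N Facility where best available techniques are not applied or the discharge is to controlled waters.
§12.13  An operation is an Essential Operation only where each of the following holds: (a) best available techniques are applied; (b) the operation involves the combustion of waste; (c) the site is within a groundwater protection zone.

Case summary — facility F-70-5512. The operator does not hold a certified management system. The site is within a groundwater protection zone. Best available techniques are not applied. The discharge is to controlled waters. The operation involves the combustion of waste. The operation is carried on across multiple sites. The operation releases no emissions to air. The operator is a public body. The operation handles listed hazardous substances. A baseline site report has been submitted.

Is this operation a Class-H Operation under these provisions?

§12.2 — Licensed Facility: [the operator is not a public body? no] AND [the operation releases no emissions to air? yes] → not satisfied.
§12.13 — Essential Operation: [best available techniques are applied? no] AND [the operation involves the combustion of waste? yes] AND [the site is within a groundwater protection zone? yes] → not satisfied.
§12.1 — Qualifying Discharge: [not a Licensed Facility (§12.2)? yes] AND [the operation is carried on at a single site? no] AND [Essential Operation (§12.13)? no] → not satisfied.
§12.4 — Certified Facility: [the operator holds a certified management system? no] AND [the operation does not handle listed hazardous substances? no] AND [the operation is carried on across multiple sites? yes] → not satisfied.
§12.11 — Scheduled Operation: [not a Certified Facility (§12.4)? yes] AND [a baseline site report has been submitted? yes] → satisfied.
§12.7 — Recognised Undertaking: [the operation is carried on at a single site? no] AND [a baseline site report has been submitted? yes] → not satisfied.
§12.6 — Qualifying Facility: Qualifying Discharge (§12.1)? no; Scheduled Operation (§12.11)? yes; Recognised Undertaking (§12.7)? no — 1 of 3 hold (need ≥2) → not satisfied.
§12.12 — Class-N Facility: [best available techniques are not applied? yes] OR [the discharge is to controlled waters? yes] → satisfied.
§12.10 — Reportable Installation: the discharge is to controlled waters? yes; best available techniques are applied? no; Class-N Facility (§12.12)? yes — 2 of 3 hold (need ≥2) → satisfied.
§12.9 — Class-H Operation: [Qualifying Facility (§12.6)? no] AND [Reportable Installation (§12.10)? yes] → not satisfied.

No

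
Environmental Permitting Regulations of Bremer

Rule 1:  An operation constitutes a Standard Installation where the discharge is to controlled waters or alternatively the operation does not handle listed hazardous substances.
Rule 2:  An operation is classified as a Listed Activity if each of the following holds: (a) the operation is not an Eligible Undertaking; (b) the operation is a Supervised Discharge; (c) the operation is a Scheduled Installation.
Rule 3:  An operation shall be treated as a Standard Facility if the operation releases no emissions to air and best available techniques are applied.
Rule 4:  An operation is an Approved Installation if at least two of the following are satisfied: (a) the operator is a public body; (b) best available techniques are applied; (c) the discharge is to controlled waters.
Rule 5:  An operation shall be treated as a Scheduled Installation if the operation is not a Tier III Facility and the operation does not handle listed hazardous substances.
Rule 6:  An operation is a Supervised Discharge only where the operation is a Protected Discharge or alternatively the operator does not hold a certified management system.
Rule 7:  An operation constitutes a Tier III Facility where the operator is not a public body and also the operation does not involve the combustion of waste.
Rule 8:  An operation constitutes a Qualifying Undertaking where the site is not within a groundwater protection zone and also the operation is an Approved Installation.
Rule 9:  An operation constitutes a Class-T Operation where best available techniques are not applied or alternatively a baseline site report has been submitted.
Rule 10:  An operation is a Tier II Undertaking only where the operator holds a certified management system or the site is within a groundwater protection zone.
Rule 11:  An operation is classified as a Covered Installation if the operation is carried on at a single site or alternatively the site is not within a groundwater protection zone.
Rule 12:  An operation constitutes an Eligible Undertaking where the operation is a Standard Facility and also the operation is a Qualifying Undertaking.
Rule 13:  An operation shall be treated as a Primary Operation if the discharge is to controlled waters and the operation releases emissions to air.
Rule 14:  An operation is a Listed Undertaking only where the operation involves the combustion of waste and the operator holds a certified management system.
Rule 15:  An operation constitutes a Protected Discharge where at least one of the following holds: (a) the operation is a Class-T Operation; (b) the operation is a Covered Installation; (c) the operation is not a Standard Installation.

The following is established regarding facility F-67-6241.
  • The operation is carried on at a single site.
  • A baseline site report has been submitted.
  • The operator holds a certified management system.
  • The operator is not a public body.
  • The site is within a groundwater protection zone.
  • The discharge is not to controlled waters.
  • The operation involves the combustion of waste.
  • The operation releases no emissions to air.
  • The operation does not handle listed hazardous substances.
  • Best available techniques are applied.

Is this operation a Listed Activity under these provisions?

Yes

rule 3 — Standard Facility: [the operation releases no emissions to air? yes] AND [best available techniques are applied? yes] → satisfied.
rule 4 — Approved Installation: the operator is a public body? no; best available techniques are applied? yes; the discharge is to controlled waters? no — 1 of 3 hold (need ≥2) → not satisfied.
rule 8 — Qualifying Undertaking: [the site is not within a groundwater protection zone? no] AND [Approved Installation (rule 4)? no] → not satisfied.
rule 12 — Eligible Undertaking: [Standard Facility (rule 3)? yes] AND [Qualifying Undertaking (rule 8)? no] → not satisfied.
rule 9 — Class-T Operation: [best available techniques are not applied? no] OR [a baseline site report has been submitted? yes] → satisfied.
rule 11 — Covered Installation: [the operation is carried on at a single site? yes] OR [the site is not within a groundwater protection zone? no] → satisfied.
rule 1 — Standard Installation: [the discharge is to controlled waters? no] OR [the operation does not handle listed hazardous substances? yes] → satisfied.
rule 15 — Protected Discharge: [Class-T Operation (rule 9)? yes] OR [Covered Installation (rule 11)? yes] OR [not a Standard Installation (rule 1)? no] → satisfied.
rule 6 — Supervised Discharge: [Protected Discharge (rule 15)? yes] OR [the operator does not hold a certified management system? no] → satisfied.
rule 7 — Tier III Facility: [the operator is not a public body? yes] AND [the operation does not involve the combustion of waste? no] → not satisfied.
rule 5 — Scheduled Installation: [not a Tier III Facility (rule 7)? yes] AND [the operation does not handle listed hazardous substances? yes] → satisfied.
rule 2 — Listed Activity: [not an Eligible Undertaking (rule 12)? yes] AND [Supervised Discharge (rule 6)? yes] AND [Scheduled Installation (rule 5)? yes] → satisfied.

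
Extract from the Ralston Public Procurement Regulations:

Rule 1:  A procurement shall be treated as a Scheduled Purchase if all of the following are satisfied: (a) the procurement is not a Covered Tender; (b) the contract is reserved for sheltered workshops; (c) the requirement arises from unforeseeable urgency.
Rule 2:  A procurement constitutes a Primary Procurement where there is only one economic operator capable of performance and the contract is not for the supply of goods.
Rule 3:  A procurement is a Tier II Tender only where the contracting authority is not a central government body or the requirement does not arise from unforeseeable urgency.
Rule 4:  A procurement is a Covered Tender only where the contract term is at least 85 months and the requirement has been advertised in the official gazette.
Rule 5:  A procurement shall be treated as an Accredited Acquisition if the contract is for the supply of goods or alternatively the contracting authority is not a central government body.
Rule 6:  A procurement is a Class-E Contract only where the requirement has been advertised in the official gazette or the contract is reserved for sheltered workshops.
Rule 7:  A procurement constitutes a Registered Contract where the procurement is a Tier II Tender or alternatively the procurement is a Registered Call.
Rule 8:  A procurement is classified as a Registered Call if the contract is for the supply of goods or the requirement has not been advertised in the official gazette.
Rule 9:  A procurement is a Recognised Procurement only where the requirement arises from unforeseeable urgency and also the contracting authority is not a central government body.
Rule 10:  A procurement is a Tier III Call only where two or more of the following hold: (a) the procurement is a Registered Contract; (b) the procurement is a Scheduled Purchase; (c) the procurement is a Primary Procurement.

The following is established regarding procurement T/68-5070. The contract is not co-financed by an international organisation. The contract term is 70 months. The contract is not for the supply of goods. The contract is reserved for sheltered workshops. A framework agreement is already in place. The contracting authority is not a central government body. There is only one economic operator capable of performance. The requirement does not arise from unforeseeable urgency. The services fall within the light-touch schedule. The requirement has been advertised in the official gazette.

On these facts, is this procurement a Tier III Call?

Yes

Under rule 3: the contracting authority is not a central government body? yes; or the requirement does not arise from unforeseeable urgency? yes. So the procurement is a Tier II Tender.
Under rule 8: the contract is for the supply of goods? no; or the requirement has not been advertised in the official gazette? no. So the procurement is not a Registered Call.
Under rule 7: Tier II Tender (rule 3)? yes; or Registered Call (rule 8)? no. So the procurement is a Registered Contract.
Under rule 4: contract term: 70 months ≥ 85 months? no; and the requirement has been advertised in the official gazette? yes. So the procurement is not a Covered Tender.
Under rule 1: not a Covered Tender (rule 4)? yes; and the contract is reserved for sheltered workshops? yes; and the requirement arises from unforeseeable urgency? no. So the procurement is not a Scheduled Purchase.
Under rule 2: there is only one economic operator capable of performance? yes; and the contract is not for the supply of goods? yes. So the procurement is a Primary Procurement.
Under rule 10: Registered Contract (rule 7)? yes; Scheduled Purchase (rule 1)? no; Primary Procurement (rule 2)? yes — 2 of 3 hold (need ≥2) → satisfied.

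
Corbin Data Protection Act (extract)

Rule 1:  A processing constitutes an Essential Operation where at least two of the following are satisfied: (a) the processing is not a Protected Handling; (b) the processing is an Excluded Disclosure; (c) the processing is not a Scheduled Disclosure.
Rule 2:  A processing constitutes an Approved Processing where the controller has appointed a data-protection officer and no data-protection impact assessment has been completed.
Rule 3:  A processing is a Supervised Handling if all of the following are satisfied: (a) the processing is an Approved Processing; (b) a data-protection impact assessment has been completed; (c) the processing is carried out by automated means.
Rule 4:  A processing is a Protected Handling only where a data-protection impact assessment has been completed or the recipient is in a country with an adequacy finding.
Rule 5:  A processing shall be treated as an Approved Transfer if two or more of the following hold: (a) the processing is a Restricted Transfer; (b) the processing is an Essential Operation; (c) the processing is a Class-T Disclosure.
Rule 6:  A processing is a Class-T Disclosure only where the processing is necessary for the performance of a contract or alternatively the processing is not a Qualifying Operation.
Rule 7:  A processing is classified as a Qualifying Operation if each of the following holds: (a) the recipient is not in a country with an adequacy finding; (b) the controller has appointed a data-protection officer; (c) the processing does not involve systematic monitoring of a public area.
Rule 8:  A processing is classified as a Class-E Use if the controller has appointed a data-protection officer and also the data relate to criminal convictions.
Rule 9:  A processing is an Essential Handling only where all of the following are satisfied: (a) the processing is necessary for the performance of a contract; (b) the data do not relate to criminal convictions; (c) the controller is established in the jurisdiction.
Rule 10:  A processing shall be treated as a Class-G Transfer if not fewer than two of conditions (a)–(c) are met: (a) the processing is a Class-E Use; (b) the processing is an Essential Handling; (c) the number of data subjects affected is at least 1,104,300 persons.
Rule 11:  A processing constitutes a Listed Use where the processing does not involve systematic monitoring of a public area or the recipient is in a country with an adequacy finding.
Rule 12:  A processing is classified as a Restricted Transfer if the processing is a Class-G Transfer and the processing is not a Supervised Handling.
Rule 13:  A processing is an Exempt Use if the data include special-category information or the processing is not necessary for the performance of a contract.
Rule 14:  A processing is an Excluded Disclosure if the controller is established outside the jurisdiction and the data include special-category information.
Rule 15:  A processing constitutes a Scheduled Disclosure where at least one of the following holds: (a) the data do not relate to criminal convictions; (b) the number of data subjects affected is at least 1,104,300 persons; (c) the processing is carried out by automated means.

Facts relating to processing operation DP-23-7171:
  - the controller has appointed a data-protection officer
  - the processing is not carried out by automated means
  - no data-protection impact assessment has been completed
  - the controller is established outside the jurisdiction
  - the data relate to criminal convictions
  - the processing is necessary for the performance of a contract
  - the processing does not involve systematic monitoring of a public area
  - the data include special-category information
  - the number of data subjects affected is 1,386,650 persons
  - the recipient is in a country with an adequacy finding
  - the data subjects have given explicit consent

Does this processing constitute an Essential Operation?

No

rule 4 — Protected Handling: [a data-protection impact assessment has been completed? no] OR [the recipient is in a country with an adequacy finding? yes] → satisfied.
rule 14 — Excluded Disclosure: [the controller is established outside the jurisdiction? yes] AND [the data include special-category information? yes] → satisfied.
rule 15 — Scheduled Disclosure: [the data do not relate to criminal convictions? no] OR [number of data subjects affected: 1,386,650 persons ≥ 1,104,300 persons? yes] OR [the processing is carried out by automated means? no] → satisfied.
rule 1 — Essential Operation: not a Protected Handling (rule 4)? no; Excluded Disclosure (rule 14)? yes; not a Scheduled Disclosure (rule 15)? no — 1 of 3 hold (need ≥2) → not satisfied.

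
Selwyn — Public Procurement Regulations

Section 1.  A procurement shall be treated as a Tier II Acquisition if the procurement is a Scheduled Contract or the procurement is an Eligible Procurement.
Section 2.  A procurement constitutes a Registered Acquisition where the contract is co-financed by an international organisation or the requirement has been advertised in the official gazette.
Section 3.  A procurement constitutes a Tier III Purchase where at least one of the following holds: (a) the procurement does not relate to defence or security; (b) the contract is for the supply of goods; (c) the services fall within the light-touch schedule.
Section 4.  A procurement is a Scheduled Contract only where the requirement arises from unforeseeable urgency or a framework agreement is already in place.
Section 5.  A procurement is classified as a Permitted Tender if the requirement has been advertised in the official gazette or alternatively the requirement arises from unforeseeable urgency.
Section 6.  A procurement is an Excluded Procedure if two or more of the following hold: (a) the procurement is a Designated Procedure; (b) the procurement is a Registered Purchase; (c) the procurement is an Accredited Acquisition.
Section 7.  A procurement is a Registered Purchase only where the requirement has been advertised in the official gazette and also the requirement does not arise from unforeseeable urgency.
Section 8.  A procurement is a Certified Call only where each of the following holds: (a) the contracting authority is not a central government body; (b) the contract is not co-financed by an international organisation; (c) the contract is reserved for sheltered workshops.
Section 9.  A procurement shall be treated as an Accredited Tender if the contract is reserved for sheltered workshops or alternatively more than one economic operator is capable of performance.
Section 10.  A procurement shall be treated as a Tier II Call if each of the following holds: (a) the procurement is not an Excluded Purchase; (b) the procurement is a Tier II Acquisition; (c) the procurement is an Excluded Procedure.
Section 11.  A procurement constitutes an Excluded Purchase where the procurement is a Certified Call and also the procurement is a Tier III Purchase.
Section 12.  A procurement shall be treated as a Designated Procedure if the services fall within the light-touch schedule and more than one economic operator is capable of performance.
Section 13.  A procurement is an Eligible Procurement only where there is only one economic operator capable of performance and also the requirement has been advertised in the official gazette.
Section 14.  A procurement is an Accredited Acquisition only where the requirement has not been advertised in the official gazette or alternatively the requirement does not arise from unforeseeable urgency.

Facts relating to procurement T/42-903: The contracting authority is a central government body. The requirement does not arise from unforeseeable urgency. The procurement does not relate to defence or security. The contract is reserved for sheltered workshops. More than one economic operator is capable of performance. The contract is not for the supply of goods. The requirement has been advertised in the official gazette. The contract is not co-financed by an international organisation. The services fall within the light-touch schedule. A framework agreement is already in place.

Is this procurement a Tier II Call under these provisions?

Yes

section 8 — Certified Call: [the contracting authority is not a central government body? no] AND [the contract is not co-financed by an international organisation? yes] AND [the contract is reserved for sheltered workshops? yes] → not satisfied.
section 3 — Tier III Purchase: [the procurement does not relate to defence or security? yes] OR [the contract is for the supply of goods? no] OR [the services fall within the light-touch schedule? yes] → satisfied.
section 11 — Excluded Purchase: [Certified Call (section 8)? no] AND [Tier III Purchase (section 3)? yes] → not satisfied.
section 4 — Scheduled Contract: [the requirement arises from unforeseeable urgency? no] OR [a framework agreement is already in place? yes] → satisfied.
section 13 — Eligible Procurement: [there is only one economic operator capable of performance? no] AND [the requirement has been advertised in the official gazette? yes] → not satisfied.
section 1 — Tier II Acquisition: [Scheduled Contract (section 4)? yes] OR [Eligible Procurement (section 13)? no] → satisfied.
section 12 — Designated Procedure: [the services fall within the light-touch schedule? yes] AND [more than one economic operator is capable of performance? yes] → satisfied.
section 7 — Registered Purchase: [the requirement has been advertised in the official gazette? yes] AND [the requirement does not arise from unforeseeable urgency? yes] → satisfied.
section 14 — Accredited Acquisition: [the requirement has not been advertised in the official gazette? no] OR [the requirement does not arise from unforeseeable urgency? yes] → satisfied.
section 6 — Excluded Procedure: Designated Procedure (section 12)? yes; Registered Purchase (section 7)? yes; Accredited Acquisition (section 14)? yes — 3 of 3 hold (need ≥2) → satisfied.
section 10 — Tier II Call: [not an Excluded Purchase (section 11)? yes] AND [Tier II Acquisition (section 1)? yes] AND [Excluded Procedure (section 6)? yes] → satisfied.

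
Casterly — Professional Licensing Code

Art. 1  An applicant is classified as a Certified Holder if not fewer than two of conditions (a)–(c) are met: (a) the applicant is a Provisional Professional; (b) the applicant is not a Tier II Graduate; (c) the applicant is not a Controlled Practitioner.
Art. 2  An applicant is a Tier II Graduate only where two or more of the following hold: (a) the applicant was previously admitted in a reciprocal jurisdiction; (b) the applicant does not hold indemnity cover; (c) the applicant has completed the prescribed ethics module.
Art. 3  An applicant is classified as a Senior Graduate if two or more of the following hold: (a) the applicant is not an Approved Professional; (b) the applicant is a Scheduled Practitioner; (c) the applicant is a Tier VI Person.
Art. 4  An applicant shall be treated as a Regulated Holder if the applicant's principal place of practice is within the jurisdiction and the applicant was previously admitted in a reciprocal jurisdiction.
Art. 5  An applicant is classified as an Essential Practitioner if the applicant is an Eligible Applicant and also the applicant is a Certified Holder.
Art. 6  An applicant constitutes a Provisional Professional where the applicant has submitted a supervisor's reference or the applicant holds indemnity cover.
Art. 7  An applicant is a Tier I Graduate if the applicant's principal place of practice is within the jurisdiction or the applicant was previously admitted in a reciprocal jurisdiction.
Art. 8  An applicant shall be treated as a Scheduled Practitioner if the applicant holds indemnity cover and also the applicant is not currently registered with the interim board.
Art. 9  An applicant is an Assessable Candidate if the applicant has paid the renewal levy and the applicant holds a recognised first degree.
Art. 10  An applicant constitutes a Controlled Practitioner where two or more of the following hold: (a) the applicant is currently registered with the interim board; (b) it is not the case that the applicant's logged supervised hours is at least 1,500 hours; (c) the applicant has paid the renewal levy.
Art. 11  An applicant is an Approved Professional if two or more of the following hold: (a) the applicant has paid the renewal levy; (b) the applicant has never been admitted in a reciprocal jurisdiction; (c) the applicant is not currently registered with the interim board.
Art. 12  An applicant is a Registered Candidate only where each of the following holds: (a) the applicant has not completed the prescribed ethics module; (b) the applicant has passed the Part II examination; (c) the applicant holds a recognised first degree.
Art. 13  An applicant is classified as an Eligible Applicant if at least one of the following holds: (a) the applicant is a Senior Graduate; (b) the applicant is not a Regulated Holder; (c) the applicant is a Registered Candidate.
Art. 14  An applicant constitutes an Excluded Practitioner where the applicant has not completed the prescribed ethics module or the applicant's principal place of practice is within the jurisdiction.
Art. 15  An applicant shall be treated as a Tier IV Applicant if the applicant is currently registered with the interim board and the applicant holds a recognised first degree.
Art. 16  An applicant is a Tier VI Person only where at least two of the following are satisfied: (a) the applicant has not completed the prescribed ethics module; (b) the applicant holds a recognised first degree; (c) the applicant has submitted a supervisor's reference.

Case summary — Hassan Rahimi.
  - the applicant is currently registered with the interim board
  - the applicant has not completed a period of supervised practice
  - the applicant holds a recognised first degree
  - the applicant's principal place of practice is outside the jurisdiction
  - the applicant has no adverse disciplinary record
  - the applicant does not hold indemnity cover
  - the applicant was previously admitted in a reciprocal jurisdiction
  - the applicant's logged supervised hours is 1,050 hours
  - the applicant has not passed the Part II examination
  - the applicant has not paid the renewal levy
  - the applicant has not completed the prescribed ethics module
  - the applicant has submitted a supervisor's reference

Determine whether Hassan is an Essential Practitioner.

No

article 11 — Approved Professional: the applicant has paid the renewal levy? no; the applicant has never been admitted in a reciprocal jurisdiction? no; the applicant is not currently registered with the interim board? no — 0 of 3 hold (need ≥2) → not satisfied.
article 8 — Scheduled Practitioner: [the applicant holds indemnity cover? no] AND [the applicant is not currently registered with the interim board? no] → not satisfied.
article 16 — Tier VI Person: the applicant has not completed the prescribed ethics module? yes; the applicant holds a recognised first degree? yes; the applicant has submitted a supervisor's reference? yes — 3 of 3 hold (need ≥2) → satisfied.
article 3 — Senior Graduate: not an Approved Professional (article 11)? yes; Scheduled Practitioner (article 8)? no; Tier VI Person (article 16)? yes — 2 of 3 hold (need ≥2) → satisfied.
article 4 — Regulated Holder: [the applicant's principal place of practice is within the jurisdiction? no] AND [the applicant was previously admitted in a reciprocal jurisdiction? yes] → not satisfied.
article 12 — Registered Candidate: [the applicant has not completed the prescribed ethics module? yes] AND [the applicant has passed the Part II examination? no] AND [the applicant holds a recognised first degree? yes] → not satisfied.
article 13 — Eligible Applicant: [Senior Graduate (article 3)? yes] OR [not a Regulated Holder (article 4)? yes] OR [Registered Candidate (article 12)? no] → satisfied.
article 6 — Provisional Professional: [the applicant has submitted a supervisor's reference? yes] OR [the applicant holds indemnity cover? no] → satisfied.
article 2 — Tier II Graduate: the applicant was previously admitted in a reciprocal jurisdiction? yes; the applicant does not hold indemnity cover? yes; the applicant has completed the prescribed ethics module? no — 2 of 3 hold (need ≥2) → satisfied.
article 10 — Controlled Practitioner: the applicant is currently registered with the interim board? yes; applicant's logged supervised hours: 1,050 hours ≥ 1,500 hours? no, so negated condition yes; the applicant has paid the renewal levy? no — 2 of 3 hold (need ≥2) → satisfied.
article 1 — Certified Holder: Provisional Professional (article 6)? yes; not a Tier II Graduate (article 2)? no; not a Controlled Practitioner (article 10)? no — 1 of 3 hold (need ≥2) → not satisfied.
article 5 — Essential Practitioner: [Eligible Applicant (article 13)? yes] AND [Certified Holder (article 1)? no] → not satisfied.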